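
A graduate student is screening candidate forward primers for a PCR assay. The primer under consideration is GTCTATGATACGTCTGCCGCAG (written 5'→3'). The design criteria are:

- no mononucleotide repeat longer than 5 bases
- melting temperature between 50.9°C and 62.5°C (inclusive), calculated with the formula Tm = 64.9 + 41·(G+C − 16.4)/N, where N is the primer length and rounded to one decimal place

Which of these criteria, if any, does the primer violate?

Meets all criteria.

Base counts: A=4, T=6, G=6, C=6 (length 22).
homopolymer run: longest run = 2 ✓
Tm: Tm = 64.9 + 41·(12 − 16.4)/22 = 56.7°C ✓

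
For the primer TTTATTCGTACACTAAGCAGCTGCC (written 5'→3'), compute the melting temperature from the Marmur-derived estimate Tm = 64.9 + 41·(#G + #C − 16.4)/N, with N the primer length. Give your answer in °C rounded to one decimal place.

Base counts: A=6, T=8, G=4, C=7; G+C = 11, N = 25.
Tm = 64.9 + 41·(11 − 16.4)/25 = 64.9 + -221.40/25 = 56.0°C.

56.0°C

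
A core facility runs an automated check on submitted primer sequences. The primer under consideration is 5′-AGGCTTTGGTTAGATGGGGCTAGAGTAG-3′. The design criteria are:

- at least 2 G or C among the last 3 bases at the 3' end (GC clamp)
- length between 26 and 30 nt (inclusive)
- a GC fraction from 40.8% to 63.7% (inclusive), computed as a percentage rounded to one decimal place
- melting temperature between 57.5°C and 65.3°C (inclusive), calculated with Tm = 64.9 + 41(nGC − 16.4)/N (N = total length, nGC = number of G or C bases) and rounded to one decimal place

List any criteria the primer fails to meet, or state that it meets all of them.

Fails: GC clamp.

Base counts: A=6, T=8, G=12, C=2 (length 28).
GC clamp: 3' end TAG has 1 G/C, need ≥2 ✗
length: length 28 ✓
GC content: GC 14/28 = 50.0% ✓
Tm: Tm = 64.9 + 41·(14 − 16.4)/28 = 61.4°C ✓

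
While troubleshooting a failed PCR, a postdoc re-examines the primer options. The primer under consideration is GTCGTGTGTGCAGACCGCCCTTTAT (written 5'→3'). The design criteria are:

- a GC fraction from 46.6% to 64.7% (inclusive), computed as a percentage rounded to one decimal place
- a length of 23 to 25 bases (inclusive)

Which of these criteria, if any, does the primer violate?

Base counts: A=3, T=8, G=7, C=7 (length 25).
GC content: GC 14/25 = 56.0% ✓
length: length 25 ✓

Meets all criteria.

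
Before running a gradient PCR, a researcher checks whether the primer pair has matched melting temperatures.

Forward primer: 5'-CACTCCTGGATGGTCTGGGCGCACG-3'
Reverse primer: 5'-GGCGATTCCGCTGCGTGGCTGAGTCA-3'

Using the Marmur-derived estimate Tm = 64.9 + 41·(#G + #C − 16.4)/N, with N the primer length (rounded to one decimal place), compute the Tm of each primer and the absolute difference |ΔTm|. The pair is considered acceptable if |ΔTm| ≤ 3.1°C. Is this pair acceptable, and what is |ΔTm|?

|ΔTm| = 0.1°C; the pair is acceptable.

Forward: G+C = 17, N = 25 → Tm = 64.9 + 41·(17 − 16.4)/25 = 65.9°C.
Reverse: G+C = 17, N = 26 → Tm = 64.9 + 41·(17 − 16.4)/26 = 65.8°C.
|ΔTm| = |65.9 − 65.8| = 0.1°C, ≤ 3.1°C.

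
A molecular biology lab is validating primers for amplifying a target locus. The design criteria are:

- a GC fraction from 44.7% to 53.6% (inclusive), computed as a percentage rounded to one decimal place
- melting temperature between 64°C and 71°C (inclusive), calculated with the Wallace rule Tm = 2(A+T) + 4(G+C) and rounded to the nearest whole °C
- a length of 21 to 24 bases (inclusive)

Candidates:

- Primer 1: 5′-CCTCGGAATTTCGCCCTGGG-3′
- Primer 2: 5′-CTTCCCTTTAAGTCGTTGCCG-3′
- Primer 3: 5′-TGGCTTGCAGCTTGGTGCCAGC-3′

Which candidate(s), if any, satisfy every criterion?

Primer 1 (20 nt, A=2 T=5 G=6 C=7): GC 13/20 = 65.0%, outside 44.7–53.6% ✗; Tm = 2·7 + 4·13 = 66°C ✓; length 20, outside 21–24 ✗ — fails.
Primer 2 (21 nt, A=2 T=8 G=4 C=7): GC 11/21 = 52.4% ✓; Tm = 2·10 + 4·11 = 64°C ✓; length 21 ✓ — passes.
Primer 3 (22 nt, A=2 T=6 G=8 C=6): GC 14/22 = 63.6%, outside 44.7–53.6% ✗; Tm = 2·8 + 4·14 = 72°C, outside 64–71°C ✗; length 22 ✓ — fails.

Primer 2 only.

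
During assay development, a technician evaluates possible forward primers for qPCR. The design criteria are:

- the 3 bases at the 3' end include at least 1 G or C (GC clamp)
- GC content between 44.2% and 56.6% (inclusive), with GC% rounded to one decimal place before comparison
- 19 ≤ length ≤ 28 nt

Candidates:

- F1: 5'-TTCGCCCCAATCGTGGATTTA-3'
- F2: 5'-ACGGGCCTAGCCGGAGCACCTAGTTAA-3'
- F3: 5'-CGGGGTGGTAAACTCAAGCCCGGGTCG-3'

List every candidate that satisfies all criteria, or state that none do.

None of the candidates satisfy all criteria.

F1 (21 nt, A=4 T=7 G=4 C=6): 3' end TTA has 0 G/C, need ≥1 ✗; GC 10/21 = 47.6% ✓; length 21 ✓ — fails.
F2 (27 nt, A=7 T=4 G=8 C=8): 3' end TAA has 0 G/C, need ≥1 ✗; GC 16/27 = 59.3%, outside 44.2–56.6% ✗; length 27 ✓ — fails.
F3 (27 nt, A=5 T=4 G=11 C=7): 3' end TCG has 2 G/C ✓; GC 18/27 = 66.7%, outside 44.2–56.6% ✗; length 27 ✓ — fails.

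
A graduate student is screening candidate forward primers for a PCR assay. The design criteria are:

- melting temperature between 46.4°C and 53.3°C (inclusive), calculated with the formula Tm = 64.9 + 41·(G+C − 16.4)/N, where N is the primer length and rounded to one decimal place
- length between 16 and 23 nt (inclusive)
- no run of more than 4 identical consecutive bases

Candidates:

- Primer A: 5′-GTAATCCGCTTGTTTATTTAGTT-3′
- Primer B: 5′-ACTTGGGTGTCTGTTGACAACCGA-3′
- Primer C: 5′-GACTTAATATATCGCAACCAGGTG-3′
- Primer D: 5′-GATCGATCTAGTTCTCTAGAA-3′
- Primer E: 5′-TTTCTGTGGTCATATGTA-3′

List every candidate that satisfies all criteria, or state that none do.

Primer A (23 nt, A=4 T=12 G=4 C=3): Tm = 64.9 + 41·(7 − 16.4)/23 = 48.1°C ✓; length 23 ✓; longest run = 3 ✓ — passes.
Primer B (24 nt, A=5 T=7 G=7 C=5): Tm = 64.9 + 41·(12 − 16.4)/24 = 57.4°C, outside 46.4–53.3°C ✗; length 24, outside 16–23 ✗; longest run = 3 ✓ — fails.
Primer C (24 nt, A=8 T=6 G=5 C=5): Tm = 64.9 + 41·(10 − 16.4)/24 = 54.0°C, outside 46.4–53.3°C ✗; length 24, outside 16–23 ✗; longest run = 2 ✓ — fails.
Primer D (21 nt, A=6 T=7 G=4 C=4): Tm = 64.9 + 41·(8 − 16.4)/21 = 48.5°C ✓; length 21 ✓; longest run = 2 ✓ — passes.
Primer E (18 nt, A=3 T=9 G=4 C=2): Tm = 64.9 + 41·(6 − 16.4)/18 = 41.2°C, outside 46.4–53.3°C ✗; length 18 ✓; longest run = 3 ✓ — fails.

Primer A and Primer D.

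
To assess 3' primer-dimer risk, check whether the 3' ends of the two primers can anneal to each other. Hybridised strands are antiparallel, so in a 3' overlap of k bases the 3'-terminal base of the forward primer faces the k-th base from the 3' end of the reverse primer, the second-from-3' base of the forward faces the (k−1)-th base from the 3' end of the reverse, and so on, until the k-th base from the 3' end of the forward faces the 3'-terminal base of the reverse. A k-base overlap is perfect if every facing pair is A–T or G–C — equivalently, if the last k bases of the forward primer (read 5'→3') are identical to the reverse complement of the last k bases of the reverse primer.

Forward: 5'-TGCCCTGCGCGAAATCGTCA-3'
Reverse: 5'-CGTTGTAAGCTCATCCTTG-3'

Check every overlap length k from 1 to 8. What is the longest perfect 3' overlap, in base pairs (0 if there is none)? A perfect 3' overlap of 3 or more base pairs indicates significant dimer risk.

Last 8 bases (5'→3') — forward …AATCGTCA, reverse …CATCCTTG.
Reverse complement of the reverse primer's last 8 bases: CAAGGATG; its first k bases are the reverse complement of the reverse primer's last k bases, so a perfect k-base overlap needs the forward primer's last k bases to equal them.
Comparing (forward last k vs required): k=1: A vs C ✗; k=2: CA vs CA ✓; k=3: TCA vs CAA ✗; k=4: GTCA vs CAAG ✗; k=5: CGTCA vs CAAGG ✗; k=6: TCGTCA vs CAAGGA ✗; k=7: ATCGTCA vs CAAGGAT ✗; k=8: AATCGTCA vs CAAGGATG ✗.
Only k = 2 is perfect, so the longest perfect 3' overlap is 2.

Longest perfect overlap: 2 complementary base pairs; below the dimer-risk threshold (threshold 3).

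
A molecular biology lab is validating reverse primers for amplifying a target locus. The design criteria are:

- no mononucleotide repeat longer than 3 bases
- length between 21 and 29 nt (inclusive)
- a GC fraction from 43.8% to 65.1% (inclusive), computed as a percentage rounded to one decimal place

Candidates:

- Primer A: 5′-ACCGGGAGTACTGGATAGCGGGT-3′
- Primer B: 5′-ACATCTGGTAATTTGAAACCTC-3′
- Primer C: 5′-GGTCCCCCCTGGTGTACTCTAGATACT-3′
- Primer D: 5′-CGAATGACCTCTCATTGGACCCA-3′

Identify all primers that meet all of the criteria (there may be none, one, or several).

Primer A (23 nt, A=5 T=4 G=10 C=4): longest run = 3 ✓; length 23 ✓; GC 14/23 = 60.9% ✓ — passes.
Primer B (22 nt, A=7 T=7 G=3 C=5): longest run = 3 ✓; length 22 ✓; GC 8/22 = 36.4%, outside 43.8–65.1% ✗ — fails.
Primer C (27 nt, A=4 T=8 G=6 C=9): longest run = 6, exceeds 3 ✗; length 27 ✓; GC 15/27 = 55.6% ✓ — fails.
Primer D (23 nt, A=6 T=5 G=4 C=8): longest run = 3 ✓; length 23 ✓; GC 12/23 = 52.2% ✓ — passes.

Primer A and Primer D.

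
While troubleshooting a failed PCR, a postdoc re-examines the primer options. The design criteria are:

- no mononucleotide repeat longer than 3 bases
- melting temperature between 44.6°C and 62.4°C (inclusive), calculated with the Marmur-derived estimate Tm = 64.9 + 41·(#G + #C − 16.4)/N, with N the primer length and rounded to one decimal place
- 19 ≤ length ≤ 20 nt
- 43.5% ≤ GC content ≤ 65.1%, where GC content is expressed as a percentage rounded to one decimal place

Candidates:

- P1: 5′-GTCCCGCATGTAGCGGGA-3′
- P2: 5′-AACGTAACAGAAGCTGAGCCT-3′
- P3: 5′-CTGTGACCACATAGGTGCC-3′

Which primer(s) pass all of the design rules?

P1 (18 nt, A=3 T=3 G=7 C=5): longest run = 3 ✓; Tm = 64.9 + 41·(12 − 16.4)/18 = 54.9°C ✓; length 18, outside 19–20 ✗; GC 12/18 = 66.7%, outside 43.5–65.1% ✗ — fails.
P2 (21 nt, A=8 T=3 G=5 C=5): longest run = 2 ✓; Tm = 64.9 + 41·(10 − 16.4)/21 = 52.4°C ✓; length 21, outside 19–20 ✗; GC 10/21 = 47.6% ✓ — fails.
P3 (19 nt, A=4 T=4 G=5 C=6): longest run = 2 ✓; Tm = 64.9 + 41·(11 − 16.4)/19 = 53.2°C ✓; length 19 ✓; GC 11/19 = 57.9% ✓ — passes.

P3 only.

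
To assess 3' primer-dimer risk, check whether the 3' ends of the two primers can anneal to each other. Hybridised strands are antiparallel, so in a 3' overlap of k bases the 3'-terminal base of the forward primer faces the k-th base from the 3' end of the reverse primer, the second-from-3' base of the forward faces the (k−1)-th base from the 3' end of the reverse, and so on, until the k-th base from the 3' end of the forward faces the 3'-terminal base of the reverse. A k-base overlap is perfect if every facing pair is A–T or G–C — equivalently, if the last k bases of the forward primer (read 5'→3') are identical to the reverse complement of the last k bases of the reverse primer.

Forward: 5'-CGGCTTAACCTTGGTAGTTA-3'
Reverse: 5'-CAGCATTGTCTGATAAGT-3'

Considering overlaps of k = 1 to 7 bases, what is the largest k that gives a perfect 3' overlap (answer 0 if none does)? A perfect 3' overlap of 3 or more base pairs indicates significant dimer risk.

Last 7 bases (5'→3') — forward …GTAGTTA, reverse …GATAAGT.
Reverse complement of the reverse primer's last 7 bases: ACTTATC; its first k bases are the reverse complement of the reverse primer's last k bases, so a perfect k-base overlap needs the forward primer's last k bases to equal them.
Comparing (forward last k vs required): k=1: A vs A ✓; k=2: TA vs AC ✗; k=3: TTA vs ACT ✗; k=4: GTTA vs ACTT ✗; k=5: AGTTA vs ACTTA ✗; k=6: TAGTTA vs ACTTAT ✗; k=7: GTAGTTA vs ACTTATC ✗.
Only k = 1 is perfect, so the longest perfect 3' overlap is 1.

Longest perfect overlap: 1 complementary base pair; below the dimer-risk threshold (threshold 3).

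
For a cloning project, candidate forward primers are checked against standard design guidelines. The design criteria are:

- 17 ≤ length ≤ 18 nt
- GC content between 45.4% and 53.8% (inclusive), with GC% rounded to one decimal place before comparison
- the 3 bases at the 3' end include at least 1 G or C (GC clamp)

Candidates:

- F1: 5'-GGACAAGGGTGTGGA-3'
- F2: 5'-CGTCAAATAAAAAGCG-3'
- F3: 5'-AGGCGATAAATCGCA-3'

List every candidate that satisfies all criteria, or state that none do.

None of the candidates satisfy all criteria.

F1 (15 nt, A=4 T=2 G=8 C=1): length 15, outside 17–18 ✗; GC 9/15 = 60.0%, outside 45.4–53.8% ✗; 3' end GGA has 2 G/C ✓ — fails.
F2 (16 nt, A=8 T=2 G=3 C=3): length 16, outside 17–18 ✗; GC 6/16 = 37.5%, outside 45.4–53.8% ✗; 3' end GCG has 3 G/C ✓ — fails.
F3 (15 nt, A=6 T=2 G=4 C=3): length 15, outside 17–18 ✗; GC 7/15 = 46.7% ✓; 3' end GCA has 2 G/C ✓ — fails.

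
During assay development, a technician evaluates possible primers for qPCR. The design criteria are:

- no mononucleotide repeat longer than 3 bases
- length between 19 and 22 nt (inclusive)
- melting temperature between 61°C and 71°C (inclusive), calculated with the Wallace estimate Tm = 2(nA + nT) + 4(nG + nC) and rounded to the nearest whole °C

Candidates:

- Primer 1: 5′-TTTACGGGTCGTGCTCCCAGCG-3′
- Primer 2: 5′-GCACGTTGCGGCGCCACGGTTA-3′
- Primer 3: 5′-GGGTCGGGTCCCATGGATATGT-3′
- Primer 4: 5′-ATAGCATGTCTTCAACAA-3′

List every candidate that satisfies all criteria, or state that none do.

Primer 1 (22 nt, A=2 T=6 G=7 C=7): longest run = 3 ✓; length 22 ✓; Tm = 2·8 + 4·14 = 72°C, outside 61–71°C ✗ — fails.
Primer 2 (22 nt, A=3 T=4 G=8 C=7): longest run = 2 ✓; length 22 ✓; Tm = 2·7 + 4·15 = 74°C, outside 61–71°C ✗ — fails.
Primer 3 (22 nt, A=3 T=6 G=9 C=4): longest run = 3 ✓; length 22 ✓; Tm = 2·9 + 4·13 = 70°C ✓ — passes.
Primer 4 (18 nt, A=7 T=5 G=2 C=4): longest run = 2 ✓; length 18, outside 19–22 ✗; Tm = 2·12 + 4·6 = 48°C, outside 61–71°C ✗ — fails.

Primer 3 only.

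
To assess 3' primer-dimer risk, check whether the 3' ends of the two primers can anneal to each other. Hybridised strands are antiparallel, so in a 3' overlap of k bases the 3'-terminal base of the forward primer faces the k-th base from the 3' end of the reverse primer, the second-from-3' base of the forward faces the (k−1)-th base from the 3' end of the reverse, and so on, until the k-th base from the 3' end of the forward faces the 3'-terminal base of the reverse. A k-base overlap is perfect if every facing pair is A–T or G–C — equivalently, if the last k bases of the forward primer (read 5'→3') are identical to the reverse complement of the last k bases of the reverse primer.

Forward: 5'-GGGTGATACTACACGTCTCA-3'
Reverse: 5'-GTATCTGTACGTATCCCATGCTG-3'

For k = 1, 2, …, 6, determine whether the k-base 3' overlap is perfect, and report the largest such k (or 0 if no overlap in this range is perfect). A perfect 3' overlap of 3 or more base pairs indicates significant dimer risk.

Last 6 bases (5'→3') — forward …GTCTCA, reverse …ATGCTG.
Reverse complement of the reverse primer's last 6 bases: CAGCAT; its first k bases are the reverse complement of the reverse primer's last k bases, so a perfect k-base overlap needs the forward primer's last k bases to equal them.
Comparing (forward last k vs required): k=1: A vs C ✗; k=2: CA vs CA ✓; k=3: TCA vs CAG ✗; k=4: CTCA vs CAGC ✗; k=5: TCTCA vs CAGCA ✗; k=6: GTCTCA vs CAGCAT ✗.
Only k = 2 is perfect, so the longest perfect 3' overlap is 2.

Longest perfect overlap: 2 complementary base pairs; below the dimer-risk threshold (threshold 3).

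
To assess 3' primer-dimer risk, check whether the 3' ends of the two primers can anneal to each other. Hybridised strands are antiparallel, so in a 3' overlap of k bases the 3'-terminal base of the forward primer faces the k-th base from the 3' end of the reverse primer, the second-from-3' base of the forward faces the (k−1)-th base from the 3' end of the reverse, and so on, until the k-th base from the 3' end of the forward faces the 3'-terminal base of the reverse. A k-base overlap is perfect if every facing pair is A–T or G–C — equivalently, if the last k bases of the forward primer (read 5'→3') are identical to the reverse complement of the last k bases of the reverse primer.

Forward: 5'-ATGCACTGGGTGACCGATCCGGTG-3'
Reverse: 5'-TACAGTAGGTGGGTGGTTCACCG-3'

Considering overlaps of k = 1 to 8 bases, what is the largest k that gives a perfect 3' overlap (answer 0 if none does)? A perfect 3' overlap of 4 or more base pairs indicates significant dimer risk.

Longest perfect overlap: 5 complementary base pairs; significant dimer risk (threshold 4).

Last 8 bases (5'→3') — forward …ATCCGGTG, reverse …GTTCACCG.
Reverse complement of the reverse primer's last 8 bases: CGGTGAAC; its first k bases are the reverse complement of the reverse primer's last k bases, so a perfect k-base overlap needs the forward primer's last k bases to equal them.
Comparing (forward last k vs required): k=1: G vs C ✗; k=2: TG vs CG ✗; k=3: GTG vs CGG ✗; k=4: GGTG vs CGGT ✗; k=5: CGGTG vs CGGTG ✓; k=6: CCGGTG vs CGGTGA ✗; k=7: TCCGGTG vs CGGTGAA ✗; k=8: ATCCGGTG vs CGGTGAAC ✗.
Only k = 5 is perfect, so the longest perfect 3' overlap is 5.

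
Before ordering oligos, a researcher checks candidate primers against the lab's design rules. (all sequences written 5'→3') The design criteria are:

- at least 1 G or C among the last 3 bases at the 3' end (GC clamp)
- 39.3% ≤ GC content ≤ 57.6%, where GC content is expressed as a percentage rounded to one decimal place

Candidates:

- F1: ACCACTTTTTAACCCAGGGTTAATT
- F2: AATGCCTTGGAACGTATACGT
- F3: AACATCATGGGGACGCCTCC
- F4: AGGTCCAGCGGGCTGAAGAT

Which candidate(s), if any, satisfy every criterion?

F1 (25 nt, A=7 T=9 G=3 C=6): 3' end ATT has 0 G/C, need ≥1 ✗; GC 9/25 = 36.0%, outside 39.3–57.6% ✗ — fails.
F2 (21 nt, A=6 T=6 G=5 C=4): 3' end CGT has 2 G/C ✓; GC 9/21 = 42.9% ✓ — passes.
F3 (20 nt, A=5 T=3 G=5 C=7): 3' end TCC has 2 G/C ✓; GC 12/20 = 60.0%, outside 39.3–57.6% ✗ — fails.
F4 (20 nt, A=5 T=3 G=8 C=4): 3' end GAT has 1 G/C ✓; GC 12/20 = 60.0%, outside 39.3–57.6% ✗ — fails.

F2 only.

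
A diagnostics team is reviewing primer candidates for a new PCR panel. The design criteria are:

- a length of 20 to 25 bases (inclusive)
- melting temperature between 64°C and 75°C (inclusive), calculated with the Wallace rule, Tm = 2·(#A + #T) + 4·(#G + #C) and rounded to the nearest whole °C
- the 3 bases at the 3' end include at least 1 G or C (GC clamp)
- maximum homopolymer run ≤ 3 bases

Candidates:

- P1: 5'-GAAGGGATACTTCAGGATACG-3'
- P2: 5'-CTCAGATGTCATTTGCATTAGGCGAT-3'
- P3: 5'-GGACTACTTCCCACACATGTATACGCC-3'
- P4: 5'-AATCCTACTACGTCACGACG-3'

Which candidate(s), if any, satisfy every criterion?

None of the candidates satisfy all criteria.

P1 (21 nt, A=7 T=4 G=7 C=3): length 21 ✓; Tm = 2·11 + 4·10 = 62°C, outside 64–75°C ✗; 3' end ACG has 2 G/C ✓; longest run = 3 ✓ — fails.
P2 (26 nt, A=6 T=9 G=6 C=5): length 26, outside 20–25 ✗; Tm = 2·15 + 4·11 = 74°C ✓; 3' end GAT has 1 G/C ✓; longest run = 3 ✓ — fails.
P3 (27 nt, A=7 T=6 G=4 C=10): length 27, outside 20–25 ✗; Tm = 2·13 + 4·14 = 82°C, outside 64–75°C ✗; 3' end GCC has 3 G/C ✓; longest run = 3 ✓ — fails.
P4 (20 nt, A=6 T=4 G=3 C=7): length 20 ✓; Tm = 2·10 + 4·10 = 60°C, outside 64–75°C ✗; 3' end ACG has 2 G/C ✓; longest run = 2 ✓ — fails.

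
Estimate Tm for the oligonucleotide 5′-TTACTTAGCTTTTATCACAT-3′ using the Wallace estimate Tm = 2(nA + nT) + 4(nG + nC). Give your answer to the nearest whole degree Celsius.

Base counts: A=5, T=10, G=1, C=4 (length 20).
Tm = 2·(5+10) + 4·(1+4) = 2·15 + 4·5 = 30 + 20 = 50°C.

50°C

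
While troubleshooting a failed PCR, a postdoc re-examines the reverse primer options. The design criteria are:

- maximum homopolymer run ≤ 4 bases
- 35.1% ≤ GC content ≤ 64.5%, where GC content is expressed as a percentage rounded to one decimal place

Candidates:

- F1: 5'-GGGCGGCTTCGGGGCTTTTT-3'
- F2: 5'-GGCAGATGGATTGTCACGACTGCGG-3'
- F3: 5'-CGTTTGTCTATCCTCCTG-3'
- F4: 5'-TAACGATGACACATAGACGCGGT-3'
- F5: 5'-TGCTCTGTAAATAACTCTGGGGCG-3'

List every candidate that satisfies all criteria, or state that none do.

F1 (20 nt, A=0 T=7 G=9 C=4): longest run = 5, exceeds 4 ✗; GC 13/20 = 65.0%, outside 35.1–64.5% ✗ — fails.
F2 (25 nt, A=5 T=5 G=10 C=5): longest run = 2 ✓; GC 15/25 = 60.0% ✓ — passes.
F3 (18 nt, A=1 T=8 G=3 C=6): longest run = 3 ✓; GC 9/18 = 50.0% ✓ — passes.
F4 (23 nt, A=8 T=4 G=6 C=5): longest run = 2 ✓; GC 11/23 = 47.8% ✓ — passes.
F5 (24 nt, A=5 T=7 G=7 C=5): longest run = 4 ✓; GC 12/24 = 50.0% ✓ — passes.

F2, F3, F4 and F5.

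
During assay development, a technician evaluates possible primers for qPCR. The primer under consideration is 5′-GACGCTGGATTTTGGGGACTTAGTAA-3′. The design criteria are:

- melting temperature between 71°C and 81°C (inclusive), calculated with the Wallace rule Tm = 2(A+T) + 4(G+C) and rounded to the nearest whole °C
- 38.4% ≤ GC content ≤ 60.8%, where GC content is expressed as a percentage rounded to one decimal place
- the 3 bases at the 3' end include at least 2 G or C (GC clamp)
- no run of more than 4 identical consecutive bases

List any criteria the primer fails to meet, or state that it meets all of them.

Base counts: A=6, T=8, G=9, C=3 (length 26).
Tm: Tm = 2·14 + 4·12 = 76°C ✓
GC content: GC 12/26 = 46.2% ✓
GC clamp: 3' end TAA has 0 G/C, need ≥2 ✗
homopolymer run: longest run = 4 ✓

Fails: GC clamp.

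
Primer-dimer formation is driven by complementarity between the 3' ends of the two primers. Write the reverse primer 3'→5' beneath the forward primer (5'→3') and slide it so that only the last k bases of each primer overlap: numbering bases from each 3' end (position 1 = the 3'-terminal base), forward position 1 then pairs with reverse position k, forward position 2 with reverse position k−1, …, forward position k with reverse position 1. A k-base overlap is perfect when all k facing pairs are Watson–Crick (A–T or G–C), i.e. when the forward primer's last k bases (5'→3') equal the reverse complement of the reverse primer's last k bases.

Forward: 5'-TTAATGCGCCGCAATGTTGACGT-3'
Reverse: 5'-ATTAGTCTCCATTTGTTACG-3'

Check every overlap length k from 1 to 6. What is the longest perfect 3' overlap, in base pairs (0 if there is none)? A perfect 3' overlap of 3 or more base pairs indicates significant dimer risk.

Longest perfect overlap: 3 complementary base pairs; significant dimer risk (threshold 3).

Last 6 bases (5'→3') — forward …TGACGT, reverse …GTTACG.
Reverse complement of the reverse primer's last 6 bases: CGTAAC; its first k bases are the reverse complement of the reverse primer's last k bases, so a perfect k-base overlap needs the forward primer's last k bases to equal them.
Comparing (forward last k vs required): k=1: T vs C ✗; k=2: GT vs CG ✗; k=3: CGT vs CGT ✓; k=4: ACGT vs CGTA ✗; k=5: GACGT vs CGTAA ✗; k=6: TGACGT vs CGTAAC ✗.
Only k = 3 is perfect, so the longest perfect 3' overlap is 3.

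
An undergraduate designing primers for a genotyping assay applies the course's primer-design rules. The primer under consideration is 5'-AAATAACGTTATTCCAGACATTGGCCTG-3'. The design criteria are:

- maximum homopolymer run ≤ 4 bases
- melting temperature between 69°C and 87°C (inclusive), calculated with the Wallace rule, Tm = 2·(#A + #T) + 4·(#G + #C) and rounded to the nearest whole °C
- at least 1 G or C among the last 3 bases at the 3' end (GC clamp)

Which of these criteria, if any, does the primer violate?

Meets all criteria.

Base counts: A=9, T=8, G=5, C=6 (length 28).
homopolymer run: longest run = 3 ✓
Tm: Tm = 2·17 + 4·11 = 78°C ✓
GC clamp: 3' end CTG has 2 G/C ✓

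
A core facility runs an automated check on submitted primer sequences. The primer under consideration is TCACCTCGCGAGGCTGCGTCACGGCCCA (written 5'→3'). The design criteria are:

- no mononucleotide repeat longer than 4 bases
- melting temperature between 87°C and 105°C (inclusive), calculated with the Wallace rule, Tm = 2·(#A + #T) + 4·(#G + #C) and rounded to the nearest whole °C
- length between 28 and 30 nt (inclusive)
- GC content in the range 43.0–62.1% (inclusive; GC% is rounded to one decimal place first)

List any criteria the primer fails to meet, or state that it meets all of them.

Fails: GC content.

Base counts: A=4, T=4, G=8, C=12 (length 28).
homopolymer run: longest run = 3 ✓
Tm: Tm = 2·8 + 4·20 = 96°C ✓
length: length 28 ✓
GC content: GC 20/28 = 71.4%, outside 43.0–62.1% ✗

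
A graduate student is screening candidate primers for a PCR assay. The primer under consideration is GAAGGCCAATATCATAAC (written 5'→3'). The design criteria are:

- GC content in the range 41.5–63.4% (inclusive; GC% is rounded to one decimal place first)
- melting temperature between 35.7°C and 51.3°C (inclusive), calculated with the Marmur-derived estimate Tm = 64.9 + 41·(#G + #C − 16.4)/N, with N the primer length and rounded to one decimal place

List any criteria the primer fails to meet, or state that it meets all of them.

Fails: GC content.

Base counts: A=8, T=3, G=3, C=4 (length 18).
GC content: GC 7/18 = 38.9%, outside 41.5–63.4% ✗
Tm: Tm = 64.9 + 41·(7 − 16.4)/18 = 43.5°C ✓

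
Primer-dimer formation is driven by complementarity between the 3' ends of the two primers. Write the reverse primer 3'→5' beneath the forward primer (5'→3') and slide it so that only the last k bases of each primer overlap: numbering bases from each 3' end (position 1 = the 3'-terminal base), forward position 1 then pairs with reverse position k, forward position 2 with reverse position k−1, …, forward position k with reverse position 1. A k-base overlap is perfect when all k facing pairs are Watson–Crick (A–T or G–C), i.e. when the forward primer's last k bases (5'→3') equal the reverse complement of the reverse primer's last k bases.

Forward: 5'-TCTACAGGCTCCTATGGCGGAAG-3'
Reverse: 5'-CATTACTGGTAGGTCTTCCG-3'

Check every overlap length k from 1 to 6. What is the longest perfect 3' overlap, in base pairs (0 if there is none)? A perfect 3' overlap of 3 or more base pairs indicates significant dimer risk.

Longest perfect overlap: 6 complementary base pairs; significant dimer risk (threshold 3).

Last 6 bases (5'→3') — forward …CGGAAG, reverse …CTTCCG.
Reverse complement of the reverse primer's last 6 bases: CGGAAG; its first k bases are the reverse complement of the reverse primer's last k bases, so a perfect k-base overlap needs the forward primer's last k bases to equal them.
Comparing (forward last k vs required): k=1: G vs C ✗; k=2: AG vs CG ✗; k=3: AAG vs CGG ✗; k=4: GAAG vs CGGA ✗; k=5: GGAAG vs CGGAA ✗; k=6: CGGAAG vs CGGAAG ✓.
Only k = 6 is perfect, so the longest perfect 3' overlap is 6.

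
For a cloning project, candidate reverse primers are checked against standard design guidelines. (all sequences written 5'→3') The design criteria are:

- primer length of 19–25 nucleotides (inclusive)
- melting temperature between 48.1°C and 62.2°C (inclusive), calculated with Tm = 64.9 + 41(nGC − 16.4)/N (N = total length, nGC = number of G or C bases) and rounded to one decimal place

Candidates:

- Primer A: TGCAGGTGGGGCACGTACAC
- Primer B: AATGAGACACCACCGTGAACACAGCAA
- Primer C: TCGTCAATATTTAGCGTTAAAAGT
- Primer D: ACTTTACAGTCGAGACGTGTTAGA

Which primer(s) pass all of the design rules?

Primer A (20 nt, A=4 T=3 G=8 C=5): length 20 ✓; Tm = 64.9 + 41·(13 − 16.4)/20 = 57.9°C ✓ — passes.
Primer B (27 nt, A=12 T=2 G=5 C=8): length 27, outside 19–25 ✗; Tm = 64.9 + 41·(13 − 16.4)/27 = 59.7°C ✓ — fails.
Primer C (24 nt, A=8 T=9 G=4 C=3): length 24 ✓; Tm = 64.9 + 41·(7 − 16.4)/24 = 48.8°C ✓ — passes.
Primer D (24 nt, A=7 T=7 G=6 C=4): length 24 ✓; Tm = 64.9 + 41·(10 − 16.4)/24 = 54.0°C ✓ — passes.

Primer A, Primer C and Primer D.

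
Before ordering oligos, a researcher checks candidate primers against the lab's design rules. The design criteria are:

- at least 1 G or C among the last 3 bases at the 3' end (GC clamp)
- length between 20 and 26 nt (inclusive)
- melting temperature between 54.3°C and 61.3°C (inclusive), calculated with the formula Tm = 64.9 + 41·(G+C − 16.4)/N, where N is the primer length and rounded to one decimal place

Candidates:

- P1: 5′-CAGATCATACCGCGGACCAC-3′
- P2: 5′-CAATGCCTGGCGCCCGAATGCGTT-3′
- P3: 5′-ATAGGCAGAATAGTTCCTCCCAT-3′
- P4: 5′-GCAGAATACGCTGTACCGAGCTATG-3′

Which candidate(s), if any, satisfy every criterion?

P1 (20 nt, A=6 T=2 G=4 C=8): 3' end CAC has 2 G/C ✓; length 20 ✓; Tm = 64.9 + 41·(12 − 16.4)/20 = 55.9°C ✓ — passes.
P2 (24 nt, A=4 T=5 G=7 C=8): 3' end GTT has 1 G/C ✓; length 24 ✓; Tm = 64.9 + 41·(15 − 16.4)/24 = 62.5°C, outside 54.3–61.3°C ✗ — fails.
P3 (23 nt, A=7 T=6 G=4 C=6): 3' end CAT has 1 G/C ✓; length 23 ✓; Tm = 64.9 + 41·(10 − 16.4)/23 = 53.5°C, outside 54.3–61.3°C ✗ — fails.
P4 (25 nt, A=7 T=5 G=7 C=6): 3' end ATG has 1 G/C ✓; length 25 ✓; Tm = 64.9 + 41·(13 − 16.4)/25 = 59.3°C ✓ — passes.

P1 and P4.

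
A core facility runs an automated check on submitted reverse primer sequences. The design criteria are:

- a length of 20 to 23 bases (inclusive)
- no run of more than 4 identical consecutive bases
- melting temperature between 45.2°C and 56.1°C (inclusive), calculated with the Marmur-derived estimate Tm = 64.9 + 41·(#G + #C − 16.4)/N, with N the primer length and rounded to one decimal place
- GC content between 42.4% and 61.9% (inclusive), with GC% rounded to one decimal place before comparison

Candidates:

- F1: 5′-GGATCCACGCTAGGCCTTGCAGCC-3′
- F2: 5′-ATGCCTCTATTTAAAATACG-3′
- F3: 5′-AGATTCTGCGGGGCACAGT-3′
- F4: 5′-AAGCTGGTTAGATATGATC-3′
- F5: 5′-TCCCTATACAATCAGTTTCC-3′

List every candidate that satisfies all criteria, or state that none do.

F1 (24 nt, A=4 T=4 G=7 C=9): length 24, outside 20–23 ✗; longest run = 2 ✓; Tm = 64.9 + 41·(16 − 16.4)/24 = 64.2°C, outside 45.2–56.1°C ✗; GC 16/24 = 66.7%, outside 42.4–61.9% ✗ — fails.
F2 (20 nt, A=7 T=7 G=2 C=4): length 20 ✓; longest run = 4 ✓; Tm = 64.9 + 41·(6 − 16.4)/20 = 43.6°C, outside 45.2–56.1°C ✗; GC 6/20 = 30.0%, outside 42.4–61.9% ✗ — fails.
F3 (19 nt, A=4 T=4 G=7 C=4): length 19, outside 20–23 ✗; longest run = 4 ✓; Tm = 64.9 + 41·(11 − 16.4)/19 = 53.2°C ✓; GC 11/19 = 57.9% ✓ — fails.
F4 (19 nt, A=6 T=6 G=5 C=2): length 19, outside 20–23 ✗; longest run = 2 ✓; Tm = 64.9 + 41·(7 − 16.4)/19 = 44.6°C, outside 45.2–56.1°C ✗; GC 7/19 = 36.8%, outside 42.4–61.9% ✗ — fails.
F5 (20 nt, A=5 T=7 G=1 C=7): length 20 ✓; longest run = 3 ✓; Tm = 64.9 + 41·(8 − 16.4)/20 = 47.7°C ✓; GC 8/20 = 40.0%, outside 42.4–61.9% ✗ — fails.

None of the candidates satisfy all criteria.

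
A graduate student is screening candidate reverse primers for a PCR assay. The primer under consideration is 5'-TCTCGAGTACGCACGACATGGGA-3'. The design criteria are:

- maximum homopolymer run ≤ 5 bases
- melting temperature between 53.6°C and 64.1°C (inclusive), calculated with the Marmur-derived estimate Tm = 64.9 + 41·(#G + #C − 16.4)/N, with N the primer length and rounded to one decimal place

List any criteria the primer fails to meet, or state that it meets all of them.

Base counts: A=6, T=4, G=7, C=6 (length 23).
homopolymer run: longest run = 3 ✓
Tm: Tm = 64.9 + 41·(13 − 16.4)/23 = 58.8°C ✓

Meets all criteria.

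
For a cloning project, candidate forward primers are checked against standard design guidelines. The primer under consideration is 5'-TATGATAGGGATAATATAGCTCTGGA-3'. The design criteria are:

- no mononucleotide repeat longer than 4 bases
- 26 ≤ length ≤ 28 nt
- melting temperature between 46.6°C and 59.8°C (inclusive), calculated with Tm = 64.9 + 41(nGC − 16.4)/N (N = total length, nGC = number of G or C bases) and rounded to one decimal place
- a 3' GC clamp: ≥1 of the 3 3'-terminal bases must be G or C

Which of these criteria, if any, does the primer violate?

Meets all criteria.

Base counts: A=9, T=8, G=7, C=2 (length 26).
homopolymer run: longest run = 3 ✓
length: length 26 ✓
Tm: Tm = 64.9 + 41·(9 − 16.4)/26 = 53.2°C ✓
GC clamp: 3' end GGA has 2 G/C ✓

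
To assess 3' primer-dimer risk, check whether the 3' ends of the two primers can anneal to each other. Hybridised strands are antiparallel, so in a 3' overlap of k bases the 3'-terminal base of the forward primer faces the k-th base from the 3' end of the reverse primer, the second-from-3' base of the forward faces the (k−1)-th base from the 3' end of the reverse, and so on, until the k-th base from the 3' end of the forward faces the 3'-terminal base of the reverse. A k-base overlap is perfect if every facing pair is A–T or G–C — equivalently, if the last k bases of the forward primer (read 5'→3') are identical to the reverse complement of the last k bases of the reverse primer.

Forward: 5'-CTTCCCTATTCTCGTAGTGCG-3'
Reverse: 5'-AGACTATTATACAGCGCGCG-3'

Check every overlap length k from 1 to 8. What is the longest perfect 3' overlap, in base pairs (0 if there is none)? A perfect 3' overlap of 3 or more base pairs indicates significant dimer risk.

Last 8 bases (5'→3') — forward …GTAGTGCG, reverse …AGCGCGCG.
Reverse complement of the reverse primer's last 8 bases: CGCGCGCT; its first k bases are the reverse complement of the reverse primer's last k bases, so a perfect k-base overlap needs the forward primer's last k bases to equal them.
Comparing (forward last k vs required): k=1: G vs C ✗; k=2: CG vs CG ✓; k=3: GCG vs CGC ✗; k=4: TGCG vs CGCG ✗; k=5: GTGCG vs CGCGC ✗; k=6: AGTGCG vs CGCGCG ✗; k=7: TAGTGCG vs CGCGCGC ✗; k=8: GTAGTGCG vs CGCGCGCT ✗.
Only k = 2 is perfect, so the longest perfect 3' overlap is 2.

Longest perfect overlap: 2 complementary base pairs; below the dimer-risk threshold (threshold 3).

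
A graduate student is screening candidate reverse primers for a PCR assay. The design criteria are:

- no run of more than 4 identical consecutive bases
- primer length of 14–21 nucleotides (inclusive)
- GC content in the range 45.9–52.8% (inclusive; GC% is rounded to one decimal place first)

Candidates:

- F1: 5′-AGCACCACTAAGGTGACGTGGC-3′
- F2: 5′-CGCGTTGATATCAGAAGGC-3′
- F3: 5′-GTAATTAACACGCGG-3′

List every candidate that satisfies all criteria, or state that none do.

F2 and F3.

F1 (22 nt, A=6 T=3 G=7 C=6): longest run = 2 ✓; length 22, outside 14–21 ✗; GC 13/22 = 59.1%, outside 45.9–52.8% ✗ — fails.
F2 (19 nt, A=5 T=4 G=6 C=4): longest run = 2 ✓; length 19 ✓; GC 10/19 = 52.6% ✓ — passes.
F3 (15 nt, A=5 T=3 G=4 C=3): longest run = 2 ✓; length 15 ✓; GC 7/15 = 46.7% ✓ — passes.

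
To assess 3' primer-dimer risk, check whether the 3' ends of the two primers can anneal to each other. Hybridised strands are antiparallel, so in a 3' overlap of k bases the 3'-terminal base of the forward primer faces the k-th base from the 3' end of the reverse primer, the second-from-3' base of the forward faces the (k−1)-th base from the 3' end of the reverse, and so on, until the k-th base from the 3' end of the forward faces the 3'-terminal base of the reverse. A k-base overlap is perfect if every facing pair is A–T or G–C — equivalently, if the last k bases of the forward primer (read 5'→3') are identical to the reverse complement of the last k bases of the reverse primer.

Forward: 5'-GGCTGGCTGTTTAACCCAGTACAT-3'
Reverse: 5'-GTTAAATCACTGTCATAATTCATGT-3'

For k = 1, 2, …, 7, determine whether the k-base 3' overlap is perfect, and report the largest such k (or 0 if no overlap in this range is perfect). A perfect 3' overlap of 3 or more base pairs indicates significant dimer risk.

Longest perfect overlap: 4 complementary base pairs; significant dimer risk (threshold 3).

Last 7 bases (5'→3') — forward …AGTACAT, reverse …TTCATGT.
Reverse complement of the reverse primer's last 7 bases: ACATGAA; its first k bases are the reverse complement of the reverse primer's last k bases, so a perfect k-base overlap needs the forward primer's last k bases to equal them.
Comparing (forward last k vs required): k=1: T vs A ✗; k=2: AT vs AC ✗; k=3: CAT vs ACA ✗; k=4: ACAT vs ACAT ✓; k=5: TACAT vs ACATG ✗; k=6: GTACAT vs ACATGA ✗; k=7: AGTACAT vs ACATGAA ✗.
Only k = 4 is perfect, so the longest perfect 3' overlap is 4.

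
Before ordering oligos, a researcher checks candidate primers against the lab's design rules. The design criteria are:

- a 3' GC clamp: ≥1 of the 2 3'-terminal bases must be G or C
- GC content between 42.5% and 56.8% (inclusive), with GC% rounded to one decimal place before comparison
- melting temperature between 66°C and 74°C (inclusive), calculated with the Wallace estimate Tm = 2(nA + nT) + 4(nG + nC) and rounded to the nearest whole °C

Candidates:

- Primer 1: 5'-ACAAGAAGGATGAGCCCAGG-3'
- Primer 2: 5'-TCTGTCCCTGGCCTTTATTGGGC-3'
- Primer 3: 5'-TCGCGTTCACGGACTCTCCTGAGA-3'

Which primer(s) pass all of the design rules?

Primer 2 only.

Primer 1 (20 nt, A=8 T=1 G=7 C=4): 3' end GG has 2 G/C ✓; GC 11/20 = 55.0% ✓; Tm = 2·9 + 4·11 = 62°C, outside 66–74°C ✗ — fails.
Primer 2 (23 nt, A=1 T=9 G=6 C=7): 3' end GC has 2 G/C ✓; GC 13/23 = 56.5% ✓; Tm = 2·10 + 4·13 = 72°C ✓ — passes.
Primer 3 (24 nt, A=4 T=6 G=6 C=8): 3' end GA has 1 G/C ✓; GC 14/24 = 58.3%, outside 42.5–56.8% ✗; Tm = 2·10 + 4·14 = 76°C, outside 66–74°C ✗ — fails.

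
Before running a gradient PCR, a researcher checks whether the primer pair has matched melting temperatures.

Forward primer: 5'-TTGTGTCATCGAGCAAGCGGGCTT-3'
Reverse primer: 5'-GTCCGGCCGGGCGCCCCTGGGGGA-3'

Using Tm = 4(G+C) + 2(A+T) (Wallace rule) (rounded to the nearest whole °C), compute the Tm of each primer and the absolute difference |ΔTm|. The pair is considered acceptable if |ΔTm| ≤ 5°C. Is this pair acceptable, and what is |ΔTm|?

Forward: A=4 T=7 G=8 C=5 → Tm = 2·11 + 4·13 = 74°C.
Reverse: A=1 T=2 G=12 C=9 → Tm = 2·3 + 4·21 = 90°C.
|ΔTm| = |74 − 90| = 16°C, > 5°C.

|ΔTm| = 16°C; the pair is not acceptable.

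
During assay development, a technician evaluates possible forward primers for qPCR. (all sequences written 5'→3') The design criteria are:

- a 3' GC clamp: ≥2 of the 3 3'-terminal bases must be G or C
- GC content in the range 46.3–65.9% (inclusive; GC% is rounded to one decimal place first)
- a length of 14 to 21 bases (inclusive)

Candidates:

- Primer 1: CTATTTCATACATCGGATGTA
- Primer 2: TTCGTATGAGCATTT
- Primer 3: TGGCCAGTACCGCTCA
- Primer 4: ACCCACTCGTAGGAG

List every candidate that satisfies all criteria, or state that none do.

Primer 4 only.

Primer 1 (21 nt, A=6 T=8 G=3 C=4): 3' end GTA has 1 G/C, need ≥2 ✗; GC 7/21 = 33.3%, outside 46.3–65.9% ✗; length 21 ✓ — fails.
Primer 2 (15 nt, A=3 T=7 G=3 C=2): 3' end TTT has 0 G/C, need ≥2 ✗; GC 5/15 = 33.3%, outside 46.3–65.9% ✗; length 15 ✓ — fails.
Primer 3 (16 nt, A=3 T=3 G=4 C=6): 3' end TCA has 1 G/C, need ≥2 ✗; GC 10/16 = 62.5% ✓; length 16 ✓ — fails.
Primer 4 (15 nt, A=4 T=2 G=4 C=5): 3' end GAG has 2 G/C ✓; GC 9/15 = 60.0% ✓; length 15 ✓ — passes.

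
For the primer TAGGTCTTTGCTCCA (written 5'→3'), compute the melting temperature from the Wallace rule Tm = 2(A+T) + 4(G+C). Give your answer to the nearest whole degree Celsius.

Base counts: A=2, T=6, G=3, C=4 (length 15).
Tm = 2·(2+6) + 4·(3+4) = 2·8 + 4·7 = 16 + 28 = 44°C.

44°C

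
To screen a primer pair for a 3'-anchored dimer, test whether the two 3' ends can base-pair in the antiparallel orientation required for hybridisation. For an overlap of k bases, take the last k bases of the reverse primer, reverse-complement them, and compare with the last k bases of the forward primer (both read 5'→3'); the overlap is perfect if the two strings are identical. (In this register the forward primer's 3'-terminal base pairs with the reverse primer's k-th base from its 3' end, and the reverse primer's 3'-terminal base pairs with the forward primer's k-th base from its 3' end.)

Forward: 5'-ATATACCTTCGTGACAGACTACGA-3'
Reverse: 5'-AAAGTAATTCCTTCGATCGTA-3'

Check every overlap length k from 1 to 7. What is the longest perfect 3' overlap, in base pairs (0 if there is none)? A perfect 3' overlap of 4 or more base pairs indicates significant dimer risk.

Longest perfect overlap: 5 complementary base pairs; significant dimer risk (threshold 4).

Last 7 bases (5'→3') — forward …ACTACGA, reverse …GATCGTA.
Reverse complement of the reverse primer's last 7 bases: TACGATC; its first k bases are the reverse complement of the reverse primer's last k bases, so a perfect k-base overlap needs the forward primer's last k bases to equal them.
Comparing (forward last k vs required): k=1: A vs T ✗; k=2: GA vs TA ✗; k=3: CGA vs TAC ✗; k=4: ACGA vs TACG ✗; k=5: TACGA vs TACGA ✓; k=6: CTACGA vs TACGAT ✗; k=7: ACTACGA vs TACGATC ✗.
Only k = 5 is perfect, so the longest perfect 3' overlap is 5.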